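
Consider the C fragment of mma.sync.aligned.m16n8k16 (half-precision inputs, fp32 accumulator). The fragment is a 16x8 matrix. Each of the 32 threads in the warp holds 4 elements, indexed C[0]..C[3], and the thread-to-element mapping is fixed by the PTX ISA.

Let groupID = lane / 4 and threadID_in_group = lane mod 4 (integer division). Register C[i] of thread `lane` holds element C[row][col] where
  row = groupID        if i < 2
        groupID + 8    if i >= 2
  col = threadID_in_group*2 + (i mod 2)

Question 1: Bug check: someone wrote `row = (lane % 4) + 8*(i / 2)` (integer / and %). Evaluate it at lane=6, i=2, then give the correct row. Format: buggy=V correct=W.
buggy=10 correct=9

`(lane % 4) + 8*(i / 2)`[6,2]->10
L=6->gid=6>>2=1, tid=6&3=2
[2]->row 1+8=9  col 2·2+0=4
row: 10 vs 9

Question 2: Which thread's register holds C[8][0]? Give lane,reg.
r: 8->gid=0,r8=1  c: 0->tid=0,i&1=0
L=0*4+0=0  i=1*2+0=2

0,2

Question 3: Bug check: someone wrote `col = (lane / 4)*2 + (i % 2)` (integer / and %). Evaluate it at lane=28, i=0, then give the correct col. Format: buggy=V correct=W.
buggy=14 correct=0

`(lane / 4)*2 + (i % 2)`[28,0]→14
lane 28→28/4=7, 28 mod 4=0
i=0  r:7+0→7  c:2·0+0→0
col: 14 vs 0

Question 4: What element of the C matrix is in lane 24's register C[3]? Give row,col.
lane 24⇒24/4=6, 24 mod 4=0
i=3  r:6+8⇒14  c:2·0+1⇒1

14,1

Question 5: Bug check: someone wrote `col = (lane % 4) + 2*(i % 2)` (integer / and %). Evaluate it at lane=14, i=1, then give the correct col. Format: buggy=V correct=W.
buggy=4 correct=5

`(lane % 4) + 2*(i % 2)`[14,1]->4
lane 14: gid=3 (14/4), tid=2 (14%4)
i=1: r=3+0=3, c=2*2+1=5
col: 4 vs 5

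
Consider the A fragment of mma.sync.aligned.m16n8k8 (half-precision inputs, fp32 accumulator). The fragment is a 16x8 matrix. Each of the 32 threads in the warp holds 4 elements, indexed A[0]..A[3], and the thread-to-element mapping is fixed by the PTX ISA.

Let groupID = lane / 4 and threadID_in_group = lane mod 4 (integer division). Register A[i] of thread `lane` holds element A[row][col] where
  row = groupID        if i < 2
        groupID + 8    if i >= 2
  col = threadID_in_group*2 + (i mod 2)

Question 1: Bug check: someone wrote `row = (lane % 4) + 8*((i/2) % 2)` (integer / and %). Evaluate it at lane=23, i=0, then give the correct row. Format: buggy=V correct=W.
`(lane % 4) + 8*((i/2) % 2)`[23,0]->3
lane 23: gid=5 (23/4), tid=3 (23%4)
i=0: r=5+0=5, c=3*2+0=6
row: 3 vs 5

buggy=3 correct=5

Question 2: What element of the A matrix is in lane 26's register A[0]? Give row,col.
6,4

lane 26->26/4=6, 26 mod 4=2
i=0  r:6+0->6  c:2·2+0->4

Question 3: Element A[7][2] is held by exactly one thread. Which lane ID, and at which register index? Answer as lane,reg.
29,0

r=7→G=7,rhi=0  c=2→T=1,p=0
L=7*4+1=29  i=0*2+0=0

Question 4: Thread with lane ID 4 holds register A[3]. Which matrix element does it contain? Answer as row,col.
9,1

lane 4->4/4=1, 4 mod 4=0
i=3  r:1+8->9  c:2·0+1->1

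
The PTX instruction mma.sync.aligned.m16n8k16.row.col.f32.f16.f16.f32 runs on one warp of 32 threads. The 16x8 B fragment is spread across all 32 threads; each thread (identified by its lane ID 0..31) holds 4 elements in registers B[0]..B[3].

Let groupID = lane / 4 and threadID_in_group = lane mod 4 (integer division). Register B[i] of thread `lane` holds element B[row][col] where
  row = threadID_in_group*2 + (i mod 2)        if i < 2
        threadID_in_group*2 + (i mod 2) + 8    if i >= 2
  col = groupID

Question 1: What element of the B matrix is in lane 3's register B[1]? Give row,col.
3: grp=0,tig=3
[1] (3*2+1+0,0) = (7,0)

7,0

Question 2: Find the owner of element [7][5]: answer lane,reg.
23,1

c:5=>grp=5  r:7=>rB=0,tig=3,lo=1
L=5*4+3=23  i=0*2+1=1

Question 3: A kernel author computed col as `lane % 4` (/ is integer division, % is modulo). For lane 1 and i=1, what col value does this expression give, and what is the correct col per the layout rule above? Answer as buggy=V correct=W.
buggy=1 correct=0

`lane % 4`[1,1]->1
1: g=0,t=1
[1] (1*2+1+0,0) = (3,0)
col: 1 vs 0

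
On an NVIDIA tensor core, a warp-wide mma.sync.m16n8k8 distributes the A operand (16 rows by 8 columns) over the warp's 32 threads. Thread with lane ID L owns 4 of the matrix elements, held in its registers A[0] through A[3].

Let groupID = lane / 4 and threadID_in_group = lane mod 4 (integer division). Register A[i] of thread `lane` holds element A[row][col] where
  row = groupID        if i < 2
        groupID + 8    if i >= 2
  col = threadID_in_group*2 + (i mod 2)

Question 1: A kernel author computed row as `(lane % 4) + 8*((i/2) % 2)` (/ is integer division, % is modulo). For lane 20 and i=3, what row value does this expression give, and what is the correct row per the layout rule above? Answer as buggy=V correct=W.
`(lane % 4) + 8*((i/2) % 2)`[20,3]=>8
lane 20=>20/4=5, 20 mod 4=0
i=3  r:5+8=>13  c:2·0+1=>1
row: 8 vs 13

buggy=8 correct=13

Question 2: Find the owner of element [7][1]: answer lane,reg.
28,1

r=7→G=7,rhi=0  c=1→T=0,p=1
L=7*4+0=28  i=0*2+1=1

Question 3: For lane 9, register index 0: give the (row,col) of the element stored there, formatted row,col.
L=9->gid=9>>2=2, tid=9&3=1
[0]->row 2+0=2  col 1·2+0=2

2,2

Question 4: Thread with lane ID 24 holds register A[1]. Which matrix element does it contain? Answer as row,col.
lane 24: grp=6 (24/4), tig=0 (24%4)
i=1: r=6+0=6, c=0*2+1=1

6,1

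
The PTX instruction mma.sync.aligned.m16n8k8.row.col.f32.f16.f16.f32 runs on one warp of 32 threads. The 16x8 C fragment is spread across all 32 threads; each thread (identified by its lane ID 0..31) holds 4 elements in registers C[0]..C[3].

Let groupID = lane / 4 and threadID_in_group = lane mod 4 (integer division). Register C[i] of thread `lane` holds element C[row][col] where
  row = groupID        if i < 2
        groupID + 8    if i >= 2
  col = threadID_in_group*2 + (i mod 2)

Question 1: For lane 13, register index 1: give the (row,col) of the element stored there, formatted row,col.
lane 13: gr=3 (13/4), th=1 (13%4)
i=1: r=3+0=3, c=1*2+1=3

3,3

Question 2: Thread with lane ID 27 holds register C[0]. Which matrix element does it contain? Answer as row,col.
L=27=>grp=27>>2=6, tig=27&3=3
[0]=>row 6+0=6  col 3·2+0=6

6,6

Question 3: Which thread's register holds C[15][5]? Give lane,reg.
30,3

r:15=>grp=7,rB=1  c:5=>tig=2,lo=1
L=7*4+2=30  i=1*2+1=3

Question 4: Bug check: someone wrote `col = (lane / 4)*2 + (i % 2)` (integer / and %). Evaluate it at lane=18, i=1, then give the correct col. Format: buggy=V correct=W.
buggy=9 correct=5

`(lane / 4)*2 + (i % 2)`[18,1]→9
lane 18→18/4=4, 18 mod 4=2
i=1  r:4+0→4  c:2·2+1→5
col: 9 vs 5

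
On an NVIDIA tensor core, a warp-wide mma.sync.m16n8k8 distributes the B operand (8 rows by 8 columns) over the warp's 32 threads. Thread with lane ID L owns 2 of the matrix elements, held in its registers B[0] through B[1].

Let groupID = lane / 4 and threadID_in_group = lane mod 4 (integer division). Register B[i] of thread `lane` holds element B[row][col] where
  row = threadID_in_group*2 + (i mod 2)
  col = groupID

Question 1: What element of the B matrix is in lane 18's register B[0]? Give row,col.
lane 18: g=4 (18/4), t=2 (18%4)
i=0: r=2*2+0=4, c=g=4

4,4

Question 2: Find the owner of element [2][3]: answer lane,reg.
13,0

c=3⇒gr=3  r=2⇒th=1,odd=0
L=3*4+1=13  i=0=0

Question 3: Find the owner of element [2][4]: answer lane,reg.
c=4→G=4  r=2→T=1,p=0
L=4*4+1=17  i=0=0

17,0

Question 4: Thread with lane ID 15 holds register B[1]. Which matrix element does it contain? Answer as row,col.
15: gid=3,tid=3
[1] (3*2+1,3) = (7,3)

7,3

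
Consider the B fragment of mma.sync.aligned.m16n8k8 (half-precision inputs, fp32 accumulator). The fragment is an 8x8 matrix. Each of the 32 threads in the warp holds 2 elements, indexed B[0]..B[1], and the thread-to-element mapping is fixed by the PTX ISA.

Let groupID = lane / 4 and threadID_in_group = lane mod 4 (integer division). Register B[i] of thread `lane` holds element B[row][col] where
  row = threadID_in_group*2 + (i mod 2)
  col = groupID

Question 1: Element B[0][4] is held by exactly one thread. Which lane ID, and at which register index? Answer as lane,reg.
c=4→G=4  r=0→T=0,p=0
L=4*4+0=16  i=0=0

16,0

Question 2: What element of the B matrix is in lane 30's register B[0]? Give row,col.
4,7

30: gr=7,th=2
[0] (2*2+0,7) = (4,7)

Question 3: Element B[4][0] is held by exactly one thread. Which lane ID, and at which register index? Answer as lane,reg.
c=0→G=0  r=4→T=2,p=0
L=0*4+2=2  i=0=0

2,0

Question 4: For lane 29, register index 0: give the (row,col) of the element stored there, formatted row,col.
L=29->gid=29>>2=7, tid=29&3=1
[0]->row 1·2+0=2  col gid=7

2,7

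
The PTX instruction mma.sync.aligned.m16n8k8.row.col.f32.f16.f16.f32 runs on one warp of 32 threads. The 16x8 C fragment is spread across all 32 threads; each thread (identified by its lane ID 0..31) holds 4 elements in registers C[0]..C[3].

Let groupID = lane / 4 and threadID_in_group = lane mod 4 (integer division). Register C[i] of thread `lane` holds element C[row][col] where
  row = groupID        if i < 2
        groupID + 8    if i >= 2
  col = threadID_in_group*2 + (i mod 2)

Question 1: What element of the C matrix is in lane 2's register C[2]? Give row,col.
lane 2->2/4=0, 2 mod 4=2
i=2  r:0+8->8  c:2·2+0->4

8,4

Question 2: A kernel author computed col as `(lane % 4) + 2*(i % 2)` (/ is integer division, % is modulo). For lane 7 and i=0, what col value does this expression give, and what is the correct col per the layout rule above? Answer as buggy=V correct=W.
buggy=3 correct=6

`(lane % 4) + 2*(i % 2)`[7,0]⇒3
lane 7: gr=1 (7/4), th=3 (7%4)
i=0: r=1+0=1, c=3*2+0=6
col: 3 vs 6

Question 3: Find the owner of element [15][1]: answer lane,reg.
r=15→G=7,rhi=1  c=1→T=0,p=1
L=7*4+0=28  i=1*2+1=3

28,3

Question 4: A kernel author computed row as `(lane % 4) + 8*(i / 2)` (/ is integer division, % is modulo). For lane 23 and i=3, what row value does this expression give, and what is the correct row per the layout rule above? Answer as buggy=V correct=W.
buggy=11 correct=13

`(lane % 4) + 8*(i / 2)`[23,3]->11
23: gid=5,tid=3
[3] (5+8,3*2+1) = (13,7)
row: 11 vs 13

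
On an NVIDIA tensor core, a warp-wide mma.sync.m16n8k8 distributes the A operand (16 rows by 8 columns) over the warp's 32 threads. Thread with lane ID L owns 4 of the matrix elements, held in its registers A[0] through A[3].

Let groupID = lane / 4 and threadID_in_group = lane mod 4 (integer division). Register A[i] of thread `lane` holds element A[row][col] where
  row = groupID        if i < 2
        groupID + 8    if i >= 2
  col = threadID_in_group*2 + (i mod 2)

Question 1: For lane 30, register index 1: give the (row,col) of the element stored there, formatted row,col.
30: gr=7,th=2
[1] (7+0,2*2+1) = (7,5)

7,5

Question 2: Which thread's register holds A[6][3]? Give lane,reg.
r=6⇒gr=6,Rb=0  c=3⇒th=1,odd=1
L=6*4+1=25  i=0*2+1=1

25,1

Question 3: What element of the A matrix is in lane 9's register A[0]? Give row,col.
2,2

L=9=>grp=9>>2=2, tig=9&3=1
[0]=>row 2+0=2  col 1·2+0=2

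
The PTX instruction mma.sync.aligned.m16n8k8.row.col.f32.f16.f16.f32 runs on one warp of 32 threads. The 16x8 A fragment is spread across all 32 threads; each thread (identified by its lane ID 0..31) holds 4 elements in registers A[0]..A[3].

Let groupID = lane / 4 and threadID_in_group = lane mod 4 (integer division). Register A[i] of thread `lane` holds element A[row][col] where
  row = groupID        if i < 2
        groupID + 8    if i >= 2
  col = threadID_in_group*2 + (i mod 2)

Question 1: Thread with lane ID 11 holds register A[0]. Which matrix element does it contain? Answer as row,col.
2,6

11: G=2,T=3
[0] (2+0,3*2+0) = (2,6)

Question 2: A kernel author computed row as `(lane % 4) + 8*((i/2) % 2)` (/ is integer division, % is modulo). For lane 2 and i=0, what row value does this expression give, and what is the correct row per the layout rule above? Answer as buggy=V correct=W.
`(lane % 4) + 8*((i/2) % 2)`[2,0]→2
lane 2: G=0 (2/4), T=2 (2%4)
i=0: r=0+0=0, c=2*2+0=4
row: 2 vs 0

buggy=2 correct=0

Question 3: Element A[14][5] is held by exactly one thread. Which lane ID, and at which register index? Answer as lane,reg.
26,3

r=14⇒gr=6,Rb=1  c=5⇒th=2,odd=1
L=6*4+2=26  i=1*2+1=3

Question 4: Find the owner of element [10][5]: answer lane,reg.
r:10=>grp=2,rB=1  c:5=>tig=2,lo=1
L=2*4+2=10  i=1*2+1=3

10,3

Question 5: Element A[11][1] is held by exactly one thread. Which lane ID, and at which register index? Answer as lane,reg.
12,3

r=11->g=3,rb=1  c=1->t=0,b0=1
L=3*4+0=12  i=1*2+1=3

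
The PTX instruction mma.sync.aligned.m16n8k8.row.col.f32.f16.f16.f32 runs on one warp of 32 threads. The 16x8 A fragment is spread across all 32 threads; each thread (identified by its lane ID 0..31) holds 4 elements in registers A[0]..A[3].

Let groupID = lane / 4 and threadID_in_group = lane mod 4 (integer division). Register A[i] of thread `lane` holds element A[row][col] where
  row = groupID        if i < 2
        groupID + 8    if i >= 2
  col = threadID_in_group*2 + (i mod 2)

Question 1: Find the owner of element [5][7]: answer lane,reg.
23,1

r:5=>grp=5,rB=0  c:7=>tig=3,lo=1
L=5*4+3=23  i=0*2+1=1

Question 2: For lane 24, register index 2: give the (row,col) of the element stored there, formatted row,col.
24: grp=6,tig=0
[2] (6+8,0*2+0) = (14,0)

14,0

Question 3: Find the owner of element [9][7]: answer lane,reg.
r=9⇒gr=1,Rb=1  c=7⇒th=3,odd=1
L=1*4+3=7  i=1*2+1=3

7,3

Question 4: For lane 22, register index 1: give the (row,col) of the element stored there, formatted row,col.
22: grp=5,tig=2
[1] (5+0,2*2+1) = (5,5)

5,5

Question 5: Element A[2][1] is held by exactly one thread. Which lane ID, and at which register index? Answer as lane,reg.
8,1

r=2→G=2,rhi=0  c=1→T=0,p=1
L=2*4+0=8  i=0*2+1=1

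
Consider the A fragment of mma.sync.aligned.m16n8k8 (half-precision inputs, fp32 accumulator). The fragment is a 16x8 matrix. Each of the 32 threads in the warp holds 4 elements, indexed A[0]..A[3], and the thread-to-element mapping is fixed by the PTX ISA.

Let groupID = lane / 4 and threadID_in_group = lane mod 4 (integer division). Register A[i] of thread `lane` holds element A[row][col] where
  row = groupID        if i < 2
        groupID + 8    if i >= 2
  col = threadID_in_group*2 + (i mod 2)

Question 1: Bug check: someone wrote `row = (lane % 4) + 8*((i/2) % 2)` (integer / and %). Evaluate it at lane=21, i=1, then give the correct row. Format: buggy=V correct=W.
buggy=1 correct=5

`(lane % 4) + 8*((i/2) % 2)`[21,1]->1
21: gid=5,tid=1
[1] (5+0,1*2+1) = (5,3)
row: 1 vs 5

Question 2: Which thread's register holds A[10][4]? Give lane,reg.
10,2

r: 10->gid=2,r8=1  c: 4->tid=2,i&1=0
L=2*4+2=10  i=1*2+0=2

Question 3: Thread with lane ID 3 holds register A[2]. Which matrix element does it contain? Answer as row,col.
L=3→G=3>>2=0, T=3&3=3
[2]→row 0+8=8  col 3·2+0=6

8,6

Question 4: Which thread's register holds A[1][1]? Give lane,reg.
r=1->g=1,rb=0  c=1->t=0,b0=1
L=1*4+0=4  i=0*2+1=1

4,1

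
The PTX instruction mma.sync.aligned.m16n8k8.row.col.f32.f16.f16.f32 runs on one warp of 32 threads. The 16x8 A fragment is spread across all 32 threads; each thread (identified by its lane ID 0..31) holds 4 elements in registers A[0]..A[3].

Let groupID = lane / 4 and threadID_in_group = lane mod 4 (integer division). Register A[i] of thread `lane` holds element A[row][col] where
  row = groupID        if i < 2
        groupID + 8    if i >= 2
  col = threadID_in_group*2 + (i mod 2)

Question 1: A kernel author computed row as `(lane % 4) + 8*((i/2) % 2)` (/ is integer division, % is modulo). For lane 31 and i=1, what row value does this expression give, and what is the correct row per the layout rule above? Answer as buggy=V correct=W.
`(lane % 4) + 8*((i/2) % 2)`[31,1]⇒3
lane 31⇒31/4=7, 31 mod 4=3
i=1  r:7+0⇒7  c:2·3+1⇒7
row: 3 vs 7

buggy=3 correct=7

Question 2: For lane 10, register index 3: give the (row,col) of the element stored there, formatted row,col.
10,5

lane 10=>10/4=2, 10 mod 4=2
i=3  r:2+8=>10  c:2·2+1=>5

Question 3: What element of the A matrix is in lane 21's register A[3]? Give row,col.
lane 21→21/4=5, 21 mod 4=1
i=3  r:5+8→13  c:2·1+1→3

13,3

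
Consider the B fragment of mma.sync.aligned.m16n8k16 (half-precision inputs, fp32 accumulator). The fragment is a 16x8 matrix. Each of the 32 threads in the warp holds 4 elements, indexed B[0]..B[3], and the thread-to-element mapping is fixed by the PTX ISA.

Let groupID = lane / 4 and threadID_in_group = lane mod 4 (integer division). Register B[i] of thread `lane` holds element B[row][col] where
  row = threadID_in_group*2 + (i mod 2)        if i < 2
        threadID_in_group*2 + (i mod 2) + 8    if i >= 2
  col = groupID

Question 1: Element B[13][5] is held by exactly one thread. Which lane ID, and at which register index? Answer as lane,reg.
c=5⇒gr=5  r=13⇒Rb=1,th=2,odd=1
L=5*4+2=22  i=1*2+1=3

22,3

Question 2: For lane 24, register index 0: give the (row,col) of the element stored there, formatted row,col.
0,6

24: gr=6,th=0
[0] (0*2+0+0,6) = (0,6)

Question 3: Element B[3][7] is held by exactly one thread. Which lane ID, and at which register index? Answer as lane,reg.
29,1

c=7⇒gr=7  r=3⇒Rb=0,th=1,odd=1
L=7*4+1=29  i=0*2+1=1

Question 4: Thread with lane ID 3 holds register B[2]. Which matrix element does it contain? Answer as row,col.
3: grp=0,tig=3
[2] (3*2+0+8,0) = (14,0)

14,0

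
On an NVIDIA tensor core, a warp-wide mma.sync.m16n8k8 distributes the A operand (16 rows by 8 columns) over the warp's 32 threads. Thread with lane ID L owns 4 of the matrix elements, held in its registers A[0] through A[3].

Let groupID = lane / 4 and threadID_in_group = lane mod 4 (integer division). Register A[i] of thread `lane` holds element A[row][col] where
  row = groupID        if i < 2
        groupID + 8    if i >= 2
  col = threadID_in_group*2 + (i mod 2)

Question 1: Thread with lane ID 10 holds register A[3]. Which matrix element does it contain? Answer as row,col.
10,5

L=10->g=10>>2=2, t=10&3=2
[3]->row 2+8=10  col 2·2+1=5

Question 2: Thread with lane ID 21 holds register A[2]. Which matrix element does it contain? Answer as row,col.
L=21→G=21>>2=5, T=21&3=1
[2]→row 5+8=13  col 1·2+0=2

13,2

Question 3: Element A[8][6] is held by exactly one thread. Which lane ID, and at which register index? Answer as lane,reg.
3,2

r:8=>grp=0,rB=1  c:6=>tig=3,lo=0
L=0*4+3=3  i=1*2+0=2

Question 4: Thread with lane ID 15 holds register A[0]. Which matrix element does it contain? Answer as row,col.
lane 15⇒15/4=3, 15 mod 4=3
i=0  r:3+0⇒3  c:2·3+0⇒6

3,6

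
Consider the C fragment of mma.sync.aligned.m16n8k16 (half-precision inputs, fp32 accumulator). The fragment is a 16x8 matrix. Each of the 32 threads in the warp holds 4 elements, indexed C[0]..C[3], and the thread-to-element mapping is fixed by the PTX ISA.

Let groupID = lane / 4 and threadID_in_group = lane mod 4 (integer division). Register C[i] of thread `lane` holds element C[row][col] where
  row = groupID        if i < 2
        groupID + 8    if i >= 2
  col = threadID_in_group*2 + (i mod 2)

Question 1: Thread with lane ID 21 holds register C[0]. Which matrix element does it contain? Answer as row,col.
5,2

21: grp=5,tig=1
[0] (5+0,1*2+0) = (5,2)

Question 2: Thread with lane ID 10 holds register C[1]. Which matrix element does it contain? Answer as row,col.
2,5

10: gr=2,th=2
[1] (2+0,2*2+1) = (2,5)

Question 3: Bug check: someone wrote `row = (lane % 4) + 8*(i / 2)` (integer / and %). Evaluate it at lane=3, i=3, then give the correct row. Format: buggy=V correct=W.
`(lane % 4) + 8*(i / 2)`[3,3]→11
L=3→G=3>>2=0, T=3&3=3
[3]→row 0+8=8  col 3·2+1=7
row: 11 vs 8

buggy=11 correct=8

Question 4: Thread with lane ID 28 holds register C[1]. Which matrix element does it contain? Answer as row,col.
7,1

lane 28: grp=7 (28/4), tig=0 (28%4)
i=1: r=7+0=7, c=0*2+1=1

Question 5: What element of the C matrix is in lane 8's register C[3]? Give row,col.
lane 8=>8/4=2, 8 mod 4=0
i=3  r:2+8=>10  c:2·0+1=>1

10,1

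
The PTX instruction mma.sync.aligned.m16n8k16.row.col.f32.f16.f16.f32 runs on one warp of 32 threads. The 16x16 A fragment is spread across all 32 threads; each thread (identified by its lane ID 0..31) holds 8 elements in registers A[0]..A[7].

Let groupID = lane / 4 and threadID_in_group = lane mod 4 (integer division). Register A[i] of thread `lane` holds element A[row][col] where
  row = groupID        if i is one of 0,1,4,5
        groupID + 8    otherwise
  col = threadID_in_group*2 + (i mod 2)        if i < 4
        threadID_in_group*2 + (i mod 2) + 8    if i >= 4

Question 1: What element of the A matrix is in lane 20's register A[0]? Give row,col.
L=20→G=20>>2=5, T=20&3=0
[0]→row 5+0=5  col 0·2+0+0=0

5,0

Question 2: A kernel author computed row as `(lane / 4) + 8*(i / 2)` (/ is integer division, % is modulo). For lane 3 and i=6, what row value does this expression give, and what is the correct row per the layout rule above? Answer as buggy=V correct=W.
`(lane / 4) + 8*(i / 2)`[3,6]→24
lane 3: G=0 (3/4), T=3 (3%4)
i=6: r=0+8=8, c=3*2+0+8=14
row: 24 vs 8

buggy=24 correct=8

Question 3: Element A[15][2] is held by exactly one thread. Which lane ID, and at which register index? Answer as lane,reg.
29,2

r=15->g=7,rb=1  c=2->cb=0,t=1,b0=0
L=7*4+1=29  i=0*4+1*2+0=2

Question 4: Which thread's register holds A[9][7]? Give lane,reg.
r=9⇒gr=1,Rb=1  c=7⇒Cb=0,th=3,odd=1
L=1*4+3=7  i=0*4+1*2+1=3

7,3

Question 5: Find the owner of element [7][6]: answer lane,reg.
r=7⇒gr=7,Rb=0  c=6⇒Cb=0,th=3,odd=0
L=7*4+3=31  i=0*4+0*2+0=0

31,0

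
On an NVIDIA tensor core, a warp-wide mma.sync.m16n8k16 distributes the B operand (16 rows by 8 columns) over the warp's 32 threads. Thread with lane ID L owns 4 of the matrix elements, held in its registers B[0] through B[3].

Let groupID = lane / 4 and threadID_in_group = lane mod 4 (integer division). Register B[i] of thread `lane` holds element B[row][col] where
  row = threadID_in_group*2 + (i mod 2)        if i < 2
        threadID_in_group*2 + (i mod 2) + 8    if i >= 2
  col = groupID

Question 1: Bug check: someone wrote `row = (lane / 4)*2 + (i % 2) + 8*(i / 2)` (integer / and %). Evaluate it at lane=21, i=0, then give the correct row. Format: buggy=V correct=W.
buggy=10 correct=2

`(lane / 4)*2 + (i % 2) + 8*(i / 2)`[21,0]->10
lane 21->21/4=5, 21 mod 4=1
i=0  r:2·1+0+0->2  c:5
row: 10 vs 2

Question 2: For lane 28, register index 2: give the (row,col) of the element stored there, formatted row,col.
8,7

lane 28: grp=7 (28/4), tig=0 (28%4)
i=2: r=0*2+0+8=8, c=grp=7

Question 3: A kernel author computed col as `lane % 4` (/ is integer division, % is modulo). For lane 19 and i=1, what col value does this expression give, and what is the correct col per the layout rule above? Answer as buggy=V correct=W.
buggy=3 correct=4

`lane % 4`[19,1]=>3
lane 19: grp=4 (19/4), tig=3 (19%4)
i=1: r=3*2+1+0=7, c=grp=4
col: 3 vs 4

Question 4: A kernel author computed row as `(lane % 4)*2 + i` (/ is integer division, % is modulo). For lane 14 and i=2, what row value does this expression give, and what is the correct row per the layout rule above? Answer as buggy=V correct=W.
buggy=6 correct=12

`(lane % 4)*2 + i`[14,2]⇒6
L=14⇒gr=14>>2=3, th=14&3=2
[2]⇒row 2·2+0+8=12  col gr=3
row: 6 vs 12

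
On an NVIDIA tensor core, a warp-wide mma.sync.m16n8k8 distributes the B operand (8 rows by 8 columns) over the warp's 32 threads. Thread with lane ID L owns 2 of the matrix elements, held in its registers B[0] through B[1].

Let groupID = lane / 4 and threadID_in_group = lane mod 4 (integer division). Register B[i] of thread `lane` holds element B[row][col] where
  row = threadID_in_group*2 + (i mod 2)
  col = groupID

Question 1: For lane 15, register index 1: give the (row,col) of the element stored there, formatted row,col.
L=15→G=15>>2=3, T=15&3=3
[1]→row 3·2+1=7  col G=3

7,3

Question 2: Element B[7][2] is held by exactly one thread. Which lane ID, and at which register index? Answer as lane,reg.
c: 2->gid=2  r: 7->tid=3,i&1=1
L=2*4+3=11  i=1=1

11,1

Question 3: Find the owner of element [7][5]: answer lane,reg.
23,1

c:5=>grp=5  r:7=>tig=3,lo=1
L=5*4+3=23  i=1=1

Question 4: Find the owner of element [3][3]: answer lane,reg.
13,1

c:3=>grp=3  r:3=>tig=1,lo=1
L=3*4+1=13  i=1=1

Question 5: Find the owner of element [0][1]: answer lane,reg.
4,0

c=1→G=1  r=0→T=0,p=0
L=1*4+0=4  i=0=0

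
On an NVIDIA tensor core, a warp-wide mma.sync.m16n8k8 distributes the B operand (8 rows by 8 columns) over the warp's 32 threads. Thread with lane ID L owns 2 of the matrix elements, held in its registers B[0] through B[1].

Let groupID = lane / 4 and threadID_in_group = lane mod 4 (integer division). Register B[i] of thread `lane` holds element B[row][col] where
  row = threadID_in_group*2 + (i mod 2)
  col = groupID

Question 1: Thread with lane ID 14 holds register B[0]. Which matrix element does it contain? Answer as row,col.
14: gid=3,tid=2
[0] (2*2+0,3) = (4,3)

4,3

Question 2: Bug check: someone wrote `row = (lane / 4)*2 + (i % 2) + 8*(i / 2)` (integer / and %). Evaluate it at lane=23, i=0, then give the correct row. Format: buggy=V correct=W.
`(lane / 4)*2 + (i % 2) + 8*(i / 2)`[23,0]->10
lane 23->23/4=5, 23 mod 4=3
i=0  r:2·3+0->6  c:5
row: 10 vs 6

buggy=10 correct=6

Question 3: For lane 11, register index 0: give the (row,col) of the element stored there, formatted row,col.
6,2

L=11→G=11>>2=2, T=11&3=3
[0]→row 3·2+0=6  col G=2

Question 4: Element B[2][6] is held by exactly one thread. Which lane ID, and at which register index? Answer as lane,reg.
c: 6->gid=6  r: 2->tid=1,i&1=0
L=6*4+1=25  i=0=0

25,0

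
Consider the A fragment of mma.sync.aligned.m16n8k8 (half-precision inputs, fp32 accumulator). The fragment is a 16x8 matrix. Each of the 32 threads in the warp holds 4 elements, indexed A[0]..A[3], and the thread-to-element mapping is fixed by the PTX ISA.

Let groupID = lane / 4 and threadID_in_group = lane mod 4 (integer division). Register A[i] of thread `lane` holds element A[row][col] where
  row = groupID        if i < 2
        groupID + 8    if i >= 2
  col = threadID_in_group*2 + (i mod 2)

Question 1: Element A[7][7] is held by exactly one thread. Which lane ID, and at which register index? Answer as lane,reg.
31,1

r=7⇒gr=7,Rb=0  c=7⇒th=3,odd=1
L=7*4+3=31  i=0*2+1=1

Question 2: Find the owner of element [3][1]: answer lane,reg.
r:3=>grp=3,rB=0  c:1=>tig=0,lo=1
L=3*4+0=12  i=0*2+1=1

12,1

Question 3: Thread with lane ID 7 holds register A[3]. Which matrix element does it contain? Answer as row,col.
9,7

L=7⇒gr=7>>2=1, th=7&3=3
[3]⇒row 1+8=9  col 3·2+1=7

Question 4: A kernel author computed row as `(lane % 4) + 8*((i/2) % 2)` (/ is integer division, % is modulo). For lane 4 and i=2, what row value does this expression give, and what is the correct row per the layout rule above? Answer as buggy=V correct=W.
`(lane % 4) + 8*((i/2) % 2)`[4,2]⇒8
lane 4: gr=1 (4/4), th=0 (4%4)
i=2: r=1+8=9, c=0*2+0=0
row: 8 vs 9

buggy=8 correct=9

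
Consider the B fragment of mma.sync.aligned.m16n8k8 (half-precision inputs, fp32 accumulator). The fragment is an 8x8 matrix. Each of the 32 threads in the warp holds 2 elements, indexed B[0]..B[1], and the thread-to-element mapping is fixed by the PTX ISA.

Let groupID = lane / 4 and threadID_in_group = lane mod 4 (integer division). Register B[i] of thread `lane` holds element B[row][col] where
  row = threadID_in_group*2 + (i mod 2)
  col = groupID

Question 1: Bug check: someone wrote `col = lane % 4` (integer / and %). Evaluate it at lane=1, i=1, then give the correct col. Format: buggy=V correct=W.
`lane % 4`[1,1]→1
1: G=0,T=1
[1] (1*2+1,0) = (3,0)
col: 1 vs 0

buggy=1 correct=0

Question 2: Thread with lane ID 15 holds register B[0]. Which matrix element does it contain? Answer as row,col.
lane 15→15/4=3, 15 mod 4=3
i=0  r:2·3+0→6  c:3

6,3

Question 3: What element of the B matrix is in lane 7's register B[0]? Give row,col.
6,1

lane 7⇒7/4=1, 7 mod 4=3
i=0  r:2·3+0⇒6  c:1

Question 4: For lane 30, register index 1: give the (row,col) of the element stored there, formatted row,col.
5,7

lane 30: grp=7 (30/4), tig=2 (30%4)
i=1: r=2*2+1=5, c=grp=7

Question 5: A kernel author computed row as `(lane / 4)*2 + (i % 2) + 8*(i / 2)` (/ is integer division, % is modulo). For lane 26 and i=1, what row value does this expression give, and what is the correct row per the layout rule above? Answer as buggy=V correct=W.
buggy=13 correct=5

`(lane / 4)*2 + (i % 2) + 8*(i / 2)`[26,1]=>13
26: grp=6,tig=2
[1] (2*2+1,6) = (5,6)
row: 13 vs 5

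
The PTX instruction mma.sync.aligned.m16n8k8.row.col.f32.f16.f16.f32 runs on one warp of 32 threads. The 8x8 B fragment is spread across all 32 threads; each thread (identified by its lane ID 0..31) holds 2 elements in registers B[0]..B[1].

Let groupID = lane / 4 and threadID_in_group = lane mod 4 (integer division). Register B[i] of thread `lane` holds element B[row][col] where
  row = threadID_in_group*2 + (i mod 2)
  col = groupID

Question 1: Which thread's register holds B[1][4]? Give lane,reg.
16,1

c=4⇒gr=4  r=1⇒th=0,odd=1
L=4*4+0=16  i=1=1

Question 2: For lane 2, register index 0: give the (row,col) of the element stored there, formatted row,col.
4,0

lane 2: g=0 (2/4), t=2 (2%4)
i=0: r=2*2+0=4, c=g=0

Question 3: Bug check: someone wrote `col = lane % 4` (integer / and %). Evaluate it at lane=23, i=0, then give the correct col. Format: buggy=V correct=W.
buggy=3 correct=5

`lane % 4`[23,0]⇒3
lane 23⇒23/4=5, 23 mod 4=3
i=0  r:2·3+0⇒6  c:5
col: 3 vs 5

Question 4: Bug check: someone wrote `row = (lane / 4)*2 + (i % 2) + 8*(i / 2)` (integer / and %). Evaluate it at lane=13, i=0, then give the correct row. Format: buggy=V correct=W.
`(lane / 4)*2 + (i % 2) + 8*(i / 2)`[13,0]->6
L=13->g=13>>2=3, t=13&3=1
[0]->row 1·2+0=2  col g=3
row: 6 vs 2

buggy=6 correct=2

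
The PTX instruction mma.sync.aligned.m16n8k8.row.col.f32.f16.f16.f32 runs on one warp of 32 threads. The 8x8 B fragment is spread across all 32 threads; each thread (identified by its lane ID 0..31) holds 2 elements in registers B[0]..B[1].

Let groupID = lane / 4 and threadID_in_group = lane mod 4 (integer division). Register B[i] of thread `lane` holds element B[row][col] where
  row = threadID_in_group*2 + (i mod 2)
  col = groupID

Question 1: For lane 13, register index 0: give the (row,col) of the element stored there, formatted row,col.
2,3

lane 13⇒13/4=3, 13 mod 4=1
i=0  r:2·1+0⇒2  c:3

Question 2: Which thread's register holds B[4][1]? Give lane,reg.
6,0

c=1→G=1  r=4→T=2,p=0
L=1*4+2=6  i=0=0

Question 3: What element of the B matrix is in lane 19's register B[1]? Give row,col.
7,4

lane 19: grp=4 (19/4), tig=3 (19%4)
i=1: r=3*2+1=7, c=grp=4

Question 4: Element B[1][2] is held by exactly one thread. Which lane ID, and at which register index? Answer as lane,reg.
c:2=>grp=2  r:1=>tig=0,lo=1
L=2*4+0=8  i=1=1

8,1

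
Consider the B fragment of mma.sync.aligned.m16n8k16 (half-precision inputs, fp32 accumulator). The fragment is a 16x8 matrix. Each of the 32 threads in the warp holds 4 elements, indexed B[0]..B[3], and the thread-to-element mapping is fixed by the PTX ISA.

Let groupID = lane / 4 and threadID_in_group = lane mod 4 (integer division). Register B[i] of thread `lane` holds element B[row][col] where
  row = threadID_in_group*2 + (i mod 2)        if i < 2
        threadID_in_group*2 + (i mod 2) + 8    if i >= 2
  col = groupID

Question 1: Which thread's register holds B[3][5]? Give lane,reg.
21,1

c: 5->gid=5  r: 3->r8=0,tid=1,i&1=1
L=5*4+1=21  i=0*2+1=1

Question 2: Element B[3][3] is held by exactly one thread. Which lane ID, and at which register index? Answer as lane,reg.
c:3=>grp=3  r:3=>rB=0,tig=1,lo=1
L=3*4+1=13  i=0*2+1=1

13,1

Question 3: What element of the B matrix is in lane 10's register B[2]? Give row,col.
lane 10: gr=2 (10/4), th=2 (10%4)
i=2: r=2*2+0+8=12, c=gr=2

12,2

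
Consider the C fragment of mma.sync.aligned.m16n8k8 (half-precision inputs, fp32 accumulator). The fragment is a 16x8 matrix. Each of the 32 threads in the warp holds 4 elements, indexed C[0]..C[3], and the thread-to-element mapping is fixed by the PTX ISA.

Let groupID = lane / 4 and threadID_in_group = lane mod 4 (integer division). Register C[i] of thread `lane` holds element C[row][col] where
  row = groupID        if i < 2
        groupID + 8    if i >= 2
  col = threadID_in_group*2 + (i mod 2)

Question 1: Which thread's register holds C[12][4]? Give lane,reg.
r:12=>grp=4,rB=1  c:4=>tig=2,lo=0
L=4*4+2=18  i=1*2+0=2

18,2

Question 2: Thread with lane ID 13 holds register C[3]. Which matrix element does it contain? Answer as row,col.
L=13->gid=13>>2=3, tid=13&3=1
[3]->row 3+8=11  col 1·2+1=3

11,3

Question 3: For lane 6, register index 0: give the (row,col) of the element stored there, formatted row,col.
lane 6: grp=1 (6/4), tig=2 (6%4)
i=0: r=1+0=1, c=2*2+0=4

1,4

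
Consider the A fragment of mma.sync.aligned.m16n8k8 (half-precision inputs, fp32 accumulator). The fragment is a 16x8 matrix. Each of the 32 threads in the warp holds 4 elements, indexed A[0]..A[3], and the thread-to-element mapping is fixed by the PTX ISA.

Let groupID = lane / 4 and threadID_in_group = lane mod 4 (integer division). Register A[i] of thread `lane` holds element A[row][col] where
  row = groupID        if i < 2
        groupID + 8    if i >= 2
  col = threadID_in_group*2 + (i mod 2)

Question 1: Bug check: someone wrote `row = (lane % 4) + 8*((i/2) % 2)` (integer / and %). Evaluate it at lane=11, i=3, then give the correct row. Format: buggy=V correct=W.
`(lane % 4) + 8*((i/2) % 2)`[11,3]->11
11: g=2,t=3
[3] (2+8,3*2+1) = (10,7)
row: 11 vs 10

buggy=11 correct=10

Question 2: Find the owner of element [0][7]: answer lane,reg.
r=0⇒gr=0,Rb=0  c=7⇒th=3,odd=1
L=0*4+3=3  i=0*2+1=1

3,1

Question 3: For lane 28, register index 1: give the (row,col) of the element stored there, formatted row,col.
7,1

lane 28: grp=7 (28/4), tig=0 (28%4)
i=1: r=7+0=7, c=0*2+1=1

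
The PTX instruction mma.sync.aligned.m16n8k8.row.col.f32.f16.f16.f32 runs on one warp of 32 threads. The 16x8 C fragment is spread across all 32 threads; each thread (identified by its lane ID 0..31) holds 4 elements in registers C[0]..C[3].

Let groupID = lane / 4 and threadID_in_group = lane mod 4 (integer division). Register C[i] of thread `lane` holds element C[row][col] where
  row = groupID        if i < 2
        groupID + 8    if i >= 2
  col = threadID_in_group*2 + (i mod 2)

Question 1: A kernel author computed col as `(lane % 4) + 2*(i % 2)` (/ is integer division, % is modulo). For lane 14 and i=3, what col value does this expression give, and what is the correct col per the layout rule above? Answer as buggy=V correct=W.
buggy=4 correct=5

`(lane % 4) + 2*(i % 2)`[14,3]->4
lane 14->14/4=3, 14 mod 4=2
i=3  r:3+8->11  c:2·2+1->5
col: 4 vs 5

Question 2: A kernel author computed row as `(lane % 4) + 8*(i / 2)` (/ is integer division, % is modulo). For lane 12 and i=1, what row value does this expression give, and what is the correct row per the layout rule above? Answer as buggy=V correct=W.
`(lane % 4) + 8*(i / 2)`[12,1]⇒0
lane 12: gr=3 (12/4), th=0 (12%4)
i=1: r=3+0=3, c=0*2+1=1
row: 0 vs 3

buggy=0 correct=3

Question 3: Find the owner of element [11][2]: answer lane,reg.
13,2

r:11=>grp=3,rB=1  c:2=>tig=1,lo=0
L=3*4+1=13  i=1*2+0=2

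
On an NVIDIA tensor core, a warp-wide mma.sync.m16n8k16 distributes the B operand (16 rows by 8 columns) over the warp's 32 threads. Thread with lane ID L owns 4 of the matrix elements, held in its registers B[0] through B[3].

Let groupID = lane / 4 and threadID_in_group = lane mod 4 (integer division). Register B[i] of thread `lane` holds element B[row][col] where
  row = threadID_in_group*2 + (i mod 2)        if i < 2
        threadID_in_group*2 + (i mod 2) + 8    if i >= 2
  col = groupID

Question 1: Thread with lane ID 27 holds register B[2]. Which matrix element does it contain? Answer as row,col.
27: grp=6,tig=3
[2] (3*2+0+8,6) = (14,6)

14,6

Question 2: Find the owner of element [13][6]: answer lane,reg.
26,3

c=6→G=6  r=13→rhi=1,T=2,p=1
L=6*4+2=26  i=1*2+1=3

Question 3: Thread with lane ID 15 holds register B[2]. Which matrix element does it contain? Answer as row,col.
L=15->gid=15>>2=3, tid=15&3=3
[2]->row 3·2+0+8=14  col gid=3

14,3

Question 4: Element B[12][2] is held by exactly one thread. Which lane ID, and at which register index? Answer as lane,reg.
c=2⇒gr=2  r=12⇒Rb=1,th=2,odd=0
L=2*4+2=10  i=1*2+0=2

10,2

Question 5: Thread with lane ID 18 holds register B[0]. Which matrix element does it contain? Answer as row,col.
lane 18: g=4 (18/4), t=2 (18%4)
i=0: r=2*2+0+0=4, c=g=4

4,4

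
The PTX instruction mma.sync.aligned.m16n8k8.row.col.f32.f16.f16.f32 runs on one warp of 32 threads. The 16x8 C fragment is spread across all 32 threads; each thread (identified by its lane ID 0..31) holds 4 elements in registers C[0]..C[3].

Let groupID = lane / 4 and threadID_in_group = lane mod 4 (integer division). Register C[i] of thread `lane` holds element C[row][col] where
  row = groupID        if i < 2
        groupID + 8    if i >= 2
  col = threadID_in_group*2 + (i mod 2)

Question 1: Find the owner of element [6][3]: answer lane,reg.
25,1

r:6=>grp=6,rB=0  c:3=>tig=1,lo=1
L=6*4+1=25  i=0*2+1=1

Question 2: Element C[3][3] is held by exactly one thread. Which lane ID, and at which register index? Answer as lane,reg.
13,1

r=3→G=3,rhi=0  c=3→T=1,p=1
L=3*4+1=13  i=0*2+1=1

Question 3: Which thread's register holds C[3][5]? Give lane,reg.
r=3->g=3,rb=0  c=5->t=2,b0=1
L=3*4+2=14  i=0*2+1=1

14,1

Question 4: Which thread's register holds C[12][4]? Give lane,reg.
r=12->g=4,rb=1  c=4->t=2,b0=0
L=4*4+2=18  i=1*2+0=2

18,2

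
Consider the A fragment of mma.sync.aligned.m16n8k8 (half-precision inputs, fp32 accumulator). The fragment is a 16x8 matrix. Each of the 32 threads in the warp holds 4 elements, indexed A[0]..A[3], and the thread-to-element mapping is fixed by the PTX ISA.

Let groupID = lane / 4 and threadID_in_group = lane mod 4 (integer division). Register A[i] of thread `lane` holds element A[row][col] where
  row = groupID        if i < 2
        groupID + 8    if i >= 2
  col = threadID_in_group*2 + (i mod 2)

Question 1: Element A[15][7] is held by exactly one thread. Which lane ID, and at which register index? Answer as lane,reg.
r:15=>grp=7,rB=1  c:7=>tig=3,lo=1
L=7*4+3=31  i=1*2+1=3

31,3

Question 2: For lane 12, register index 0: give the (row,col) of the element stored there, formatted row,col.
12: gid=3,tid=0
[0] (3+0,0*2+0) = (3,0)

3,0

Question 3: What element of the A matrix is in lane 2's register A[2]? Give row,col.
8,4

lane 2=>2/4=0, 2 mod 4=2
i=2  r:0+8=>8  c:2·2+0=>4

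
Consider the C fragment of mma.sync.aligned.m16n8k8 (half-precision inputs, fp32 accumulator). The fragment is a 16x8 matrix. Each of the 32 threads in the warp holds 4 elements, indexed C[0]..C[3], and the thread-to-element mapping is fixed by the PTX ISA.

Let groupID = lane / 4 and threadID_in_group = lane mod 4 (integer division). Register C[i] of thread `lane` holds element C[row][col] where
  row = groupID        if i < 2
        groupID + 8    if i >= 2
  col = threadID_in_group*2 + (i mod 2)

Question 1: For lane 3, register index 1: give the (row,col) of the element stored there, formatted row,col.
0,7

L=3->g=3>>2=0, t=3&3=3
[1]->row 0+0=0  col 3·2+1=7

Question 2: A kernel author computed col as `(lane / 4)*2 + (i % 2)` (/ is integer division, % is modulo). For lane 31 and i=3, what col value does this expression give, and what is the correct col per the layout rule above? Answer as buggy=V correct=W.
buggy=15 correct=7

`(lane / 4)*2 + (i % 2)`[31,3]→15
31: G=7,T=3
[3] (7+8,3*2+1) = (15,7)
col: 15 vs 7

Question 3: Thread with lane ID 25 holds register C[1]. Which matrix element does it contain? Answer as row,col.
6,3

L=25=>grp=25>>2=6, tig=25&3=1
[1]=>row 6+0=6  col 1·2+1=3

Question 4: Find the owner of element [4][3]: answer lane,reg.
17,1

r=4⇒gr=4,Rb=0  c=3⇒th=1,odd=1
L=4*4+1=17  i=0*2+1=1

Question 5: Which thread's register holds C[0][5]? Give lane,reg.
r:0=>grp=0,rB=0  c:5=>tig=2,lo=1
L=0*4+2=2  i=0*2+1=1

2,1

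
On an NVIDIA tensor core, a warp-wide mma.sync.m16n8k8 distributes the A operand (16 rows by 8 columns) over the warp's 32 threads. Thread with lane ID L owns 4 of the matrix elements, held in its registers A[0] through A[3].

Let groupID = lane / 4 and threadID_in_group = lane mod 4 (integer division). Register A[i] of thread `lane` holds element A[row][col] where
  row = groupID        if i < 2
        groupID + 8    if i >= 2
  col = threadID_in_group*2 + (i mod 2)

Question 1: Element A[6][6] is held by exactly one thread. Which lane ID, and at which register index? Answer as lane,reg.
27,0

r=6⇒gr=6,Rb=0  c=6⇒th=3,odd=0
L=6*4+3=27  i=0*2+0=0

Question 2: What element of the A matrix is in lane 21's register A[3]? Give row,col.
L=21→G=21>>2=5, T=21&3=1
[3]→row 5+8=13  col 1·2+1=3

13,3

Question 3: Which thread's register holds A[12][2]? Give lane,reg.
r:12=>grp=4,rB=1  c:2=>tig=1,lo=0
L=4*4+1=17  i=1*2+0=2

17,2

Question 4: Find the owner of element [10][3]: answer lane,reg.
r=10→G=2,rhi=1  c=3→T=1,p=1
L=2*4+1=9  i=1*2+1=3

9,3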